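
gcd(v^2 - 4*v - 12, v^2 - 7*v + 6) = v - 6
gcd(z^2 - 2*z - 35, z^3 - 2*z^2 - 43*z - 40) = z + 5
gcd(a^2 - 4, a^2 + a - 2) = a + 2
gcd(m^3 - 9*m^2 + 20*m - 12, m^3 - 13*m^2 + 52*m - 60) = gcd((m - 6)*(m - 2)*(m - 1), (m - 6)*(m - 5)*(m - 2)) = m^2 - 8*m + 12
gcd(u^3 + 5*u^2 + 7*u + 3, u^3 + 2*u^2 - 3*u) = u + 3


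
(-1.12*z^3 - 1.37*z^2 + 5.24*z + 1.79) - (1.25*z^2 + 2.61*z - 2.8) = -1.12*z^3 - 2.62*z^2 + 2.63*z + 4.59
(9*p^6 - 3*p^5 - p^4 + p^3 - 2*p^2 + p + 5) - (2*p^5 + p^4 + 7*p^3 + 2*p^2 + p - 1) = 9*p^6 - 5*p^5 - 2*p^4 - 6*p^3 - 4*p^2 + 6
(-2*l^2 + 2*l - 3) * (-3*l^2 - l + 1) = 6*l^4 - 4*l^3 + 5*l^2 + 5*l - 3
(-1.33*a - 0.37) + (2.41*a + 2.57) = 1.08*a + 2.2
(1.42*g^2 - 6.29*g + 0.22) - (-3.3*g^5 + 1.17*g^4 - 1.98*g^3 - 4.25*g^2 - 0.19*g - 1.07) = 3.3*g^5 - 1.17*g^4 + 1.98*g^3 + 5.67*g^2 - 6.1*g + 1.29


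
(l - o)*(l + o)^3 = l^4 + 2*l^3*o - 2*l*o^3 - o^4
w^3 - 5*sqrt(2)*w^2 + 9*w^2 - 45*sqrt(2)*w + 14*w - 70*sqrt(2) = (w + 2)*(w + 7)*(w - 5*sqrt(2))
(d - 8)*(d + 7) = d^2 - d - 56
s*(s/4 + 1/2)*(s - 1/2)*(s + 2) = s^4/4 + 7*s^3/8 + s^2/2 - s/2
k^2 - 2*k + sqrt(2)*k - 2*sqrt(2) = (k - 2)*(k + sqrt(2))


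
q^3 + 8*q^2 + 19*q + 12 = (q + 1)*(q + 3)*(q + 4)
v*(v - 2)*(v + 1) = v^3 - v^2 - 2*v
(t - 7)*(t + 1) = t^2 - 6*t - 7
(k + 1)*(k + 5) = k^2 + 6*k + 5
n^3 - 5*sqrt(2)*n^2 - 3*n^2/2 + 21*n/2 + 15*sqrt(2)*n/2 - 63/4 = (n - 3/2)*(n - 7*sqrt(2)/2)*(n - 3*sqrt(2)/2)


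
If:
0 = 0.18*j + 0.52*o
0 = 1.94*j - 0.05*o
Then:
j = 0.00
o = 0.00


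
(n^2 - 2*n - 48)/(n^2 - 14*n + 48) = (n + 6)/(n - 6)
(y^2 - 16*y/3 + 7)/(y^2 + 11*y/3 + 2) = (3*y^2 - 16*y + 21)/(3*y^2 + 11*y + 6)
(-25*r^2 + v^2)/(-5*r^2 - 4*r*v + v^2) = (5*r + v)/(r + v)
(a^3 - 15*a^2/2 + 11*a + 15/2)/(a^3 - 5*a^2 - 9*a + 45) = (a + 1/2)/(a + 3)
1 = 1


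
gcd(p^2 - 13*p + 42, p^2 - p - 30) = p - 6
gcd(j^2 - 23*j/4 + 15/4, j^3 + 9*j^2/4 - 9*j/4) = j - 3/4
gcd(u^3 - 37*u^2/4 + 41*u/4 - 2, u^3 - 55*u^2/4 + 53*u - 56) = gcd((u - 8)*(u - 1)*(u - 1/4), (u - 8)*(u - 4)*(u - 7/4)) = u - 8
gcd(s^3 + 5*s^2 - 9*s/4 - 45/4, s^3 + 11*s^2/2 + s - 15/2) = s^2 + 13*s/2 + 15/2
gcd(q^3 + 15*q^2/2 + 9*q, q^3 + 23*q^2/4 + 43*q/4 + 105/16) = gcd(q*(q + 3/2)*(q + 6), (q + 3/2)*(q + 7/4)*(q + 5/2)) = q + 3/2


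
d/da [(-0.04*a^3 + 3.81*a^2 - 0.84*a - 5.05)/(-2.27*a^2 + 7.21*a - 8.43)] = (0.0908*a^4 - 0.576800000000002*a^3 + 26.5749*a^2 - 87.1636*a + 43.4917)/(5.1529*a^4 - 32.7334*a^3 + 90.2563*a^2 - 121.5606*a + 71.0649)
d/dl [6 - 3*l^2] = -6*l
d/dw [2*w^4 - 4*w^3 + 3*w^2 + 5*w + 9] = 8*w^3 - 12*w^2 + 6*w + 5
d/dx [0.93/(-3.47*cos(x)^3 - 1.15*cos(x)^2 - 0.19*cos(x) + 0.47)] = (9.6813*sin(x)^2 - 2.139*cos(x) - 9.858)*sin(x)/(3.47*cos(x)^3 + 1.15*cos(x)^2 + 0.19*cos(x) - 0.47)^2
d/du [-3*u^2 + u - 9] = 1 - 6*u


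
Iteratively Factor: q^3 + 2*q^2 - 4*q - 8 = (q + 2)*(q^2 - 4) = (q + 2)^2*(q - 2)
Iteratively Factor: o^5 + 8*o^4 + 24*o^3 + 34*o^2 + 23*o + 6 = (o + 1)*(o^4 + 7*o^3 + 17*o^2 + 17*o + 6) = (o + 1)^2*(o^3 + 6*o^2 + 11*o + 6) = (o + 1)^2*(o + 3)*(o^2 + 3*o + 2) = (o + 1)^3*(o + 3)*(o + 2)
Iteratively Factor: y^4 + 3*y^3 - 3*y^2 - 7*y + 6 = (y + 2)*(y^3 + y^2 - 5*y + 3) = (y - 1)*(y + 2)*(y^2 + 2*y - 3) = (y - 1)^2*(y + 2)*(y + 3)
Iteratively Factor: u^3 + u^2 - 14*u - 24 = (u - 4)*(u^2 + 5*u + 6) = (u - 4)*(u + 2)*(u + 3)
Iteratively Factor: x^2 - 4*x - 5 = (x - 5)*(x + 1)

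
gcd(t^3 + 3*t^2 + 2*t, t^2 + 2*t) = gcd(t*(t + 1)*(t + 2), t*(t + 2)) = t^2 + 2*t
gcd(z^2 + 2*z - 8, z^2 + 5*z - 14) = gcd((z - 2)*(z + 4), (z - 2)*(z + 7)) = z - 2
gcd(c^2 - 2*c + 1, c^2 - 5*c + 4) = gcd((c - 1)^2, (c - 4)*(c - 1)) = c - 1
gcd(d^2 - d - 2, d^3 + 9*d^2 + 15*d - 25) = 1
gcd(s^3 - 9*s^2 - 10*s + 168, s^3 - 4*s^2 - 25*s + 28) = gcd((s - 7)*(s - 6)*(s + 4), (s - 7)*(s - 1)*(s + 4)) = s^2 - 3*s - 28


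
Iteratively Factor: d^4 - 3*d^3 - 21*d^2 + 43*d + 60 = (d - 3)*(d^3 - 21*d - 20) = (d - 3)*(d + 1)*(d^2 - d - 20) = (d - 3)*(d + 1)*(d + 4)*(d - 5)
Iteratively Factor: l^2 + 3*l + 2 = (l + 2)*(l + 1)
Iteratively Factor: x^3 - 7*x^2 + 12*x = (x)*(x^2 - 7*x + 12) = x*(x - 4)*(x - 3)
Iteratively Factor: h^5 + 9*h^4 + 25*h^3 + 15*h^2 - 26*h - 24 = (h + 1)*(h^4 + 8*h^3 + 17*h^2 - 2*h - 24) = (h + 1)*(h + 2)*(h^3 + 6*h^2 + 5*h - 12) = (h - 1)*(h + 1)*(h + 2)*(h^2 + 7*h + 12) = (h - 1)*(h + 1)*(h + 2)*(h + 3)*(h + 4)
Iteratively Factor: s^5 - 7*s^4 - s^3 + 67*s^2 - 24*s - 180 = (s - 3)*(s^4 - 4*s^3 - 13*s^2 + 28*s + 60) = (s - 3)*(s + 2)*(s^3 - 6*s^2 - s + 30) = (s - 3)*(s + 2)^2*(s^2 - 8*s + 15) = (s - 3)^2*(s + 2)^2*(s - 5)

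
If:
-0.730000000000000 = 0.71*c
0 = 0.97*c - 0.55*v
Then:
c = -1.03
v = -1.81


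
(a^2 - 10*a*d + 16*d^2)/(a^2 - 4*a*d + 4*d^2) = (a - 8*d)/(a - 2*d)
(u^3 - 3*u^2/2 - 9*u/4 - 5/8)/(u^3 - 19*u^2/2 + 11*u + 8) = (u^2 - 2*u - 5/4)/(u^2 - 10*u + 16)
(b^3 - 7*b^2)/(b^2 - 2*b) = b*(b - 7)/(b - 2)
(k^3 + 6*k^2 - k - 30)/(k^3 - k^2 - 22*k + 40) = (k + 3)/(k - 4)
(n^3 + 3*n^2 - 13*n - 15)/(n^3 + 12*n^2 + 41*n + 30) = (n - 3)/(n + 6)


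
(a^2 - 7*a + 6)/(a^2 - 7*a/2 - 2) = 2*(-a^2 + 7*a - 6)/(-2*a^2 + 7*a + 4)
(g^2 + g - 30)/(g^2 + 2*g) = (g^2 + g - 30)/(g*(g + 2))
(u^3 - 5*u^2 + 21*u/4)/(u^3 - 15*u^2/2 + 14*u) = (u - 3/2)/(u - 4)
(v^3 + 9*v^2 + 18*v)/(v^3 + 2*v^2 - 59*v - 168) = v*(v + 6)/(v^2 - v - 56)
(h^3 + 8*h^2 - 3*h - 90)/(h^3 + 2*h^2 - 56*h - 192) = (h^2 + 2*h - 15)/(h^2 - 4*h - 32)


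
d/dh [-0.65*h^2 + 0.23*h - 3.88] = 0.23 - 1.3*h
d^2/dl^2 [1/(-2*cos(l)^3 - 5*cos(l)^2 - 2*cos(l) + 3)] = -(2*(7*cos(l) + 20*cos(2*l) + 9*cos(3*l))*(7*cos(l) + 5*cos(2*l) + cos(3*l) - 1) + 64*(3*cos(l)^2 + 5*cos(l) + 1)^2*sin(l)^2)/(7*cos(l) + 5*cos(2*l) + cos(3*l) - 1)^3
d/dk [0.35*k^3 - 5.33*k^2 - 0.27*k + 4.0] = 1.05*k^2 - 10.66*k - 0.27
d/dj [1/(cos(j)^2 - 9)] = 2*sin(j)*cos(j)/(cos(j)^2 - 9)^2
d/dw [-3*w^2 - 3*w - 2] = -6*w - 3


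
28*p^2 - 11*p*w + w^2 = (-7*p + w)*(-4*p + w)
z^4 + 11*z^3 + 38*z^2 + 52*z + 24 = (z + 1)*(z + 2)^2*(z + 6)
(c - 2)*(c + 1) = c^2 - c - 2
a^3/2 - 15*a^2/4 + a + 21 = (a/2 + 1)*(a - 6)*(a - 7/2)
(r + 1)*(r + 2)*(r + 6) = r^3 + 9*r^2 + 20*r + 12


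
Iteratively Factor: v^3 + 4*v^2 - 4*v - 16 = (v + 4)*(v^2 - 4) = (v - 2)*(v + 4)*(v + 2)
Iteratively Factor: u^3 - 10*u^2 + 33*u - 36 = (u - 4)*(u^2 - 6*u + 9) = (u - 4)*(u - 3)*(u - 3)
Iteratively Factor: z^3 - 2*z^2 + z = (z - 1)*(z^2 - z) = z*(z - 1)*(z - 1)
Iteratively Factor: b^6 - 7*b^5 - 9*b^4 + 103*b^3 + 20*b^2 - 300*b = (b - 2)*(b^5 - 5*b^4 - 19*b^3 + 65*b^2 + 150*b) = (b - 2)*(b + 2)*(b^4 - 7*b^3 - 5*b^2 + 75*b) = (b - 5)*(b - 2)*(b + 2)*(b^3 - 2*b^2 - 15*b) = (b - 5)^2*(b - 2)*(b + 2)*(b^2 + 3*b) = b*(b - 5)^2*(b - 2)*(b + 2)*(b + 3)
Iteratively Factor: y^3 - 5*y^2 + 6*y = (y - 3)*(y^2 - 2*y) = y*(y - 3)*(y - 2)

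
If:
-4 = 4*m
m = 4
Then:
No Solution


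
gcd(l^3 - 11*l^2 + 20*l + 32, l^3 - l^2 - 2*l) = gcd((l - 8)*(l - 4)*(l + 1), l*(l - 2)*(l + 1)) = l + 1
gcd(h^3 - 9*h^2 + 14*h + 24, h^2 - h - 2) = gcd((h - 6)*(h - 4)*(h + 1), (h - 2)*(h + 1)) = h + 1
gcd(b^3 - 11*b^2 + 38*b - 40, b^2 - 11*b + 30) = b - 5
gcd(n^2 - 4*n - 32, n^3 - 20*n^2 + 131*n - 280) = n - 8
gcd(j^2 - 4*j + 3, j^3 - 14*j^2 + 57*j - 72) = j - 3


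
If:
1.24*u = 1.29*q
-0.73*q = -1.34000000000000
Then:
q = 1.84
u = 1.91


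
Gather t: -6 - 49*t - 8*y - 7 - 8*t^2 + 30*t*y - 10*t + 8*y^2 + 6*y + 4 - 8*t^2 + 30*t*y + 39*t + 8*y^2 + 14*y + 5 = -16*t^2 + t*(60*y - 20) + 16*y^2 + 12*y - 4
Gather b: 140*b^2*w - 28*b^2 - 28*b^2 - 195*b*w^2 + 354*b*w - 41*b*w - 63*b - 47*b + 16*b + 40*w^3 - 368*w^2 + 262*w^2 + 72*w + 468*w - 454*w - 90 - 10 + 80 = b^2*(140*w - 56) + b*(-195*w^2 + 313*w - 94) + 40*w^3 - 106*w^2 + 86*w - 20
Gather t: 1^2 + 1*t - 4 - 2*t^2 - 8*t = -2*t^2 - 7*t - 3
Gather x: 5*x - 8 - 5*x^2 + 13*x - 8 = -5*x^2 + 18*x - 16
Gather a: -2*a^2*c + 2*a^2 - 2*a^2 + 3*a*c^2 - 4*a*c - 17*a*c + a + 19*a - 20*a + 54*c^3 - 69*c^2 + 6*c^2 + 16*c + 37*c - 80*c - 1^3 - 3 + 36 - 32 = -2*a^2*c + a*(3*c^2 - 21*c) + 54*c^3 - 63*c^2 - 27*c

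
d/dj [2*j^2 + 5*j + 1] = 4*j + 5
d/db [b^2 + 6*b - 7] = 2*b + 6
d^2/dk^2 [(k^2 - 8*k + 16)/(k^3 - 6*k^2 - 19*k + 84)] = 2*(k^6 - 24*k^5 + 297*k^4 - 1910*k^3 + 6360*k^2 - 10656*k + 8128)/(k^9 - 18*k^8 + 51*k^7 + 720*k^6 - 3993*k^5 - 7002*k^4 + 71765*k^3 - 36036*k^2 - 402192*k + 592704)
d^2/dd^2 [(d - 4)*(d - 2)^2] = 6*d - 16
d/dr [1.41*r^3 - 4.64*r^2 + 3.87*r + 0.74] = 4.23*r^2 - 9.28*r + 3.87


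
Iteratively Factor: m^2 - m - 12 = (m - 4)*(m + 3)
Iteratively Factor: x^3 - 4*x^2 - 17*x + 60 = (x - 3)*(x^2 - x - 20) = (x - 5)*(x - 3)*(x + 4)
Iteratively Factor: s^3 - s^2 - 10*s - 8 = (s + 2)*(s^2 - 3*s - 4) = (s - 4)*(s + 2)*(s + 1)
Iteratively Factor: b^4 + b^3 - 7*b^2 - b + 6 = (b + 1)*(b^3 - 7*b + 6) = (b - 1)*(b + 1)*(b^2 + b - 6) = (b - 1)*(b + 1)*(b + 3)*(b - 2)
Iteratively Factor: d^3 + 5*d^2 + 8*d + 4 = (d + 1)*(d^2 + 4*d + 4) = (d + 1)*(d + 2)*(d + 2)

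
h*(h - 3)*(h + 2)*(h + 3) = h^4 + 2*h^3 - 9*h^2 - 18*h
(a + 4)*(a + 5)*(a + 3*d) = a^3 + 3*a^2*d + 9*a^2 + 27*a*d + 20*a + 60*d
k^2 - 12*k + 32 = (k - 8)*(k - 4)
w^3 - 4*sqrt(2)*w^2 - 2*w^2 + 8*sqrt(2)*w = w*(w - 2)*(w - 4*sqrt(2))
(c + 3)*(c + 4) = c^2 + 7*c + 12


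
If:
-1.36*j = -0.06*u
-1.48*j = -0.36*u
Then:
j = 0.00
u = 0.00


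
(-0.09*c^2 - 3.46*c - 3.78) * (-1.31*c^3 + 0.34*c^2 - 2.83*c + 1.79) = 0.1179*c^5 + 4.502*c^4 + 4.0301*c^3 + 8.3455*c^2 + 4.504*c - 6.7662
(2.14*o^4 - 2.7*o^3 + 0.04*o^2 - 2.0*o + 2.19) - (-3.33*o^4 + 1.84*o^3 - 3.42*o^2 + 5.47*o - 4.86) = 5.47*o^4 - 4.54*o^3 + 3.46*o^2 - 7.47*o + 7.05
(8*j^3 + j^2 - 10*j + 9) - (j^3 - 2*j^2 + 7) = 7*j^3 + 3*j^2 - 10*j + 2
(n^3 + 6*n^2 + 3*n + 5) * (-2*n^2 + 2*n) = -2*n^5 - 10*n^4 + 6*n^3 - 4*n^2 + 10*n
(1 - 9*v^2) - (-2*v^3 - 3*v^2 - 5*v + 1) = 2*v^3 - 6*v^2 + 5*v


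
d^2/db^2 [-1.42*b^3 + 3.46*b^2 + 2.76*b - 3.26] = 6.92 - 8.52*b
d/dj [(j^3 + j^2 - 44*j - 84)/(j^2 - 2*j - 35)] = (j^2 + 10*j + 28)/(j^2 + 10*j + 25)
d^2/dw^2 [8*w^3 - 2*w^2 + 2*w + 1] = 48*w - 4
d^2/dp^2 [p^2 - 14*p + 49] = 2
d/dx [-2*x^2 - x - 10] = -4*x - 1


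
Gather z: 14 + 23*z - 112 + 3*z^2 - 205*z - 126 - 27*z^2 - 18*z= -24*z^2 - 200*z - 224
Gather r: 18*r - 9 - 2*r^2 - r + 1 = -2*r^2 + 17*r - 8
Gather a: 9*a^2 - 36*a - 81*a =9*a^2 - 117*a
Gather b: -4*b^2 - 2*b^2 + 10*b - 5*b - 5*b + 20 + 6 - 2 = 24 - 6*b^2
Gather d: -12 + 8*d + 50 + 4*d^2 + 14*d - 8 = 4*d^2 + 22*d + 30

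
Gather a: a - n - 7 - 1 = a - n - 8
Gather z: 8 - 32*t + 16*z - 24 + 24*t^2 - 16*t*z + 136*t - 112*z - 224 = 24*t^2 + 104*t + z*(-16*t - 96) - 240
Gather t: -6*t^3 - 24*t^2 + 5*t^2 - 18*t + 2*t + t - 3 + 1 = -6*t^3 - 19*t^2 - 15*t - 2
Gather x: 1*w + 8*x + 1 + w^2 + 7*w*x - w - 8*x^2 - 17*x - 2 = w^2 - 8*x^2 + x*(7*w - 9) - 1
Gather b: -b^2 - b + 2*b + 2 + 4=-b^2 + b + 6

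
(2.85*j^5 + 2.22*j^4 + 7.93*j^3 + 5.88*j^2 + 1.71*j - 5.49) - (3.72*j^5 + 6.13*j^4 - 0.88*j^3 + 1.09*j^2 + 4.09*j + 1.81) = -0.87*j^5 - 3.91*j^4 + 8.81*j^3 + 4.79*j^2 - 2.38*j - 7.3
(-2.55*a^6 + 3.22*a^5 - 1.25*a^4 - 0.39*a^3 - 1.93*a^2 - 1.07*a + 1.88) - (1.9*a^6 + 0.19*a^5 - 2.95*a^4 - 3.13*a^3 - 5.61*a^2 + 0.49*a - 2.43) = -4.45*a^6 + 3.03*a^5 + 1.7*a^4 + 2.74*a^3 + 3.68*a^2 - 1.56*a + 4.31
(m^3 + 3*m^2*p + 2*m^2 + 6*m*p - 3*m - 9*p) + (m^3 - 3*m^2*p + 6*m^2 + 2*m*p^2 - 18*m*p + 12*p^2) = 2*m^3 + 8*m^2 + 2*m*p^2 - 12*m*p - 3*m + 12*p^2 - 9*p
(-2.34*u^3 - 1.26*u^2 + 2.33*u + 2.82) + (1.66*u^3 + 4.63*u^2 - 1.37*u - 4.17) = -0.68*u^3 + 3.37*u^2 + 0.96*u - 1.35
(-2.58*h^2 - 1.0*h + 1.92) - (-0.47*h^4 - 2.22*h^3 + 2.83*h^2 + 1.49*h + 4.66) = 0.47*h^4 + 2.22*h^3 - 5.41*h^2 - 2.49*h - 2.74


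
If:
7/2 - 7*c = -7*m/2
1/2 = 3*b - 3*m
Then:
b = m + 1/6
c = m/2 + 1/2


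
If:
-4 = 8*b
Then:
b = -1/2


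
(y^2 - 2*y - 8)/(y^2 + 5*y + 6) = (y - 4)/(y + 3)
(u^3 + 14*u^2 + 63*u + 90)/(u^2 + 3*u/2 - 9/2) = 2*(u^2 + 11*u + 30)/(2*u - 3)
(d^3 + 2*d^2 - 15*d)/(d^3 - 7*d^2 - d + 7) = d*(d^2 + 2*d - 15)/(d^3 - 7*d^2 - d + 7)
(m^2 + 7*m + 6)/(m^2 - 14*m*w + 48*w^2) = (m^2 + 7*m + 6)/(m^2 - 14*m*w + 48*w^2)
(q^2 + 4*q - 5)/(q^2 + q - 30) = (q^2 + 4*q - 5)/(q^2 + q - 30)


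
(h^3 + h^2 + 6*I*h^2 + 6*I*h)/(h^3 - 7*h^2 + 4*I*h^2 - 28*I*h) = (h^2 + h*(1 + 6*I) + 6*I)/(h^2 + h*(-7 + 4*I) - 28*I)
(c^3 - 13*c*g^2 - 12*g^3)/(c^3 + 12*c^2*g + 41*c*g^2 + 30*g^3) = (c^2 - c*g - 12*g^2)/(c^2 + 11*c*g + 30*g^2)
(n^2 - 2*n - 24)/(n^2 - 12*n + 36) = (n + 4)/(n - 6)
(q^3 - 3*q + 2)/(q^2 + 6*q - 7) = (q^2 + q - 2)/(q + 7)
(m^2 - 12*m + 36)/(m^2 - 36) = (m - 6)/(m + 6)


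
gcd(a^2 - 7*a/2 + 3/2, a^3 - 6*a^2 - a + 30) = a - 3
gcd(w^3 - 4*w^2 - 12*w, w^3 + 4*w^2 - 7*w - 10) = 1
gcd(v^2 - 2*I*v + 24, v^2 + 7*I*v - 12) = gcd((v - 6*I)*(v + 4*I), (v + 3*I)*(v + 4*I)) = v + 4*I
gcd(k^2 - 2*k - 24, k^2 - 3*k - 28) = k + 4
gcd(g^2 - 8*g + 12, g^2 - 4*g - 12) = g - 6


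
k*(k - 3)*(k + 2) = k^3 - k^2 - 6*k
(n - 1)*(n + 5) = n^2 + 4*n - 5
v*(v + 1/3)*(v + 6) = v^3 + 19*v^2/3 + 2*v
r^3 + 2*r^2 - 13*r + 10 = (r - 2)*(r - 1)*(r + 5)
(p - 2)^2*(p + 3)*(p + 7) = p^4 + 6*p^3 - 15*p^2 - 44*p + 84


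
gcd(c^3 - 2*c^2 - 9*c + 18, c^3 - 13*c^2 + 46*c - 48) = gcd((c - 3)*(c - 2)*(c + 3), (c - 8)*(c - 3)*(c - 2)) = c^2 - 5*c + 6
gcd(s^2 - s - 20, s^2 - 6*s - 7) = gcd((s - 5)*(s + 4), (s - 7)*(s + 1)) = 1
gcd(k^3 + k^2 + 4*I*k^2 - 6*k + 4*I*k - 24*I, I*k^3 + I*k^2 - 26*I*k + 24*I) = 1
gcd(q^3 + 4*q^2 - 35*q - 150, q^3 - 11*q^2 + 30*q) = q - 6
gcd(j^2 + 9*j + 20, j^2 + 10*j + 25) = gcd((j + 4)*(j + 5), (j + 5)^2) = j + 5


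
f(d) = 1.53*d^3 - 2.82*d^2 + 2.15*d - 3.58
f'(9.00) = 323.18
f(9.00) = 902.72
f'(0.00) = 2.15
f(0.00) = -3.58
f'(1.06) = 1.33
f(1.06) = -2.65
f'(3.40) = 36.03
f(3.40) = 31.27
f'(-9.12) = 435.36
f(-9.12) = -1418.32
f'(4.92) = 85.51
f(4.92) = 120.95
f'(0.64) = 0.42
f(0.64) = -2.96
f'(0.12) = 1.54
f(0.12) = -3.36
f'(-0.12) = 2.89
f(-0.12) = -3.88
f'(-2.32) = 39.94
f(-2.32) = -42.85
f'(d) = 4.59*d^2 - 5.64*d + 2.15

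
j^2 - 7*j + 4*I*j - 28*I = (j - 7)*(j + 4*I)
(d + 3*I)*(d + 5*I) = d^2 + 8*I*d - 15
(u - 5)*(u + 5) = u^2 - 25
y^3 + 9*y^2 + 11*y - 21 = (y - 1)*(y + 3)*(y + 7)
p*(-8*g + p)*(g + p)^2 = -8*g^3*p - 15*g^2*p^2 - 6*g*p^3 + p^4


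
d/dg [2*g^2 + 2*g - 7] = 4*g + 2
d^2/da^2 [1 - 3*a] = 0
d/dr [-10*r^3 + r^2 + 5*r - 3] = -30*r^2 + 2*r + 5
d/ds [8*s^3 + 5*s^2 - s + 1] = 24*s^2 + 10*s - 1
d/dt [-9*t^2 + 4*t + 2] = 4 - 18*t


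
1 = 1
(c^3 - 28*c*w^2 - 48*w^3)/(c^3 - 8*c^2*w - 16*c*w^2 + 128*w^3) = (c^2 - 4*c*w - 12*w^2)/(c^2 - 12*c*w + 32*w^2)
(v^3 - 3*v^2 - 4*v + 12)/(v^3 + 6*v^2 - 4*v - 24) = (v - 3)/(v + 6)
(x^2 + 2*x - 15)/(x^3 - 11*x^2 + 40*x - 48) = (x + 5)/(x^2 - 8*x + 16)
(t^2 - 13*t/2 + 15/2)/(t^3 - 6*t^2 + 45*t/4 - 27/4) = 2*(t - 5)/(2*t^2 - 9*t + 9)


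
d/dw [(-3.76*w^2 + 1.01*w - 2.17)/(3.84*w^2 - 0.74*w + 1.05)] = (-1.096*w^2 + 8.7696*w - 0.5453)/(14.7456*w^4 - 5.6832*w^3 + 8.6116*w^2 - 1.554*w + 1.1025)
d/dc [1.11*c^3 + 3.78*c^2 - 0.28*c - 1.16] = 3.33*c^2 + 7.56*c - 0.28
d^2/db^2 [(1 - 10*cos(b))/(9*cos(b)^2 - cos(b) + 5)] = (-7290*sin(b)^4*cos(b) + 234*sin(b)^4 + 247*sin(b)^2 + 2935*cos(b)/4 - 2187*cos(3*b)/4 + 405*cos(5*b) - 293)/(9*sin(b)^2 + cos(b) - 14)^3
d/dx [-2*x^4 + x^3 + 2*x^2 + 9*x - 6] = -8*x^3 + 3*x^2 + 4*x + 9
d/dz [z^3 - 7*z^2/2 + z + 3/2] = 3*z^2 - 7*z + 1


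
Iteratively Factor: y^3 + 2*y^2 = (y)*(y^2 + 2*y) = y*(y + 2)*(y)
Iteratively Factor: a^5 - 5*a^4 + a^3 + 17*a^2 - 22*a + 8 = (a + 2)*(a^4 - 7*a^3 + 15*a^2 - 13*a + 4) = (a - 1)*(a + 2)*(a^3 - 6*a^2 + 9*a - 4) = (a - 4)*(a - 1)*(a + 2)*(a^2 - 2*a + 1) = (a - 4)*(a - 1)^2*(a + 2)*(a - 1)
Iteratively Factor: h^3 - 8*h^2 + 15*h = (h - 3)*(h^2 - 5*h) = h*(h - 3)*(h - 5)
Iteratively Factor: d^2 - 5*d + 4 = (d - 4)*(d - 1)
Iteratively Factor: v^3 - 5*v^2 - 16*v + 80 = (v + 4)*(v^2 - 9*v + 20) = (v - 5)*(v + 4)*(v - 4)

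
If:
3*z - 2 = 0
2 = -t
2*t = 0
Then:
No Solution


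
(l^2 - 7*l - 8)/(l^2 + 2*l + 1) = (l - 8)/(l + 1)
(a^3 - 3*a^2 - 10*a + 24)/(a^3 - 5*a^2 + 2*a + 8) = (a + 3)/(a + 1)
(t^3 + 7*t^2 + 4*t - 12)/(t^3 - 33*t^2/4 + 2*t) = 4*(t^3 + 7*t^2 + 4*t - 12)/(t*(4*t^2 - 33*t + 8))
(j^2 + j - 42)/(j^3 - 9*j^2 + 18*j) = (j + 7)/(j*(j - 3))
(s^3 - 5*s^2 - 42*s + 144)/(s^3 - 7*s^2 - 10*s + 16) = (s^2 + 3*s - 18)/(s^2 + s - 2)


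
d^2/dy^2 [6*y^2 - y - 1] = 12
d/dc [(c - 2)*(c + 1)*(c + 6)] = 3*c^2 + 10*c - 8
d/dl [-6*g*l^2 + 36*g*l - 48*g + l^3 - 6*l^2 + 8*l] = -12*g*l + 36*g + 3*l^2 - 12*l + 8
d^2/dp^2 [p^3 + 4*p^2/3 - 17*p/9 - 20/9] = 6*p + 8/3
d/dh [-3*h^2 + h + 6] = 1 - 6*h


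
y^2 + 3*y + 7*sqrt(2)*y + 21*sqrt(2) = (y + 3)*(y + 7*sqrt(2))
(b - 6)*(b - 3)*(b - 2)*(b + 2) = b^4 - 9*b^3 + 14*b^2 + 36*b - 72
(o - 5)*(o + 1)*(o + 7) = o^3 + 3*o^2 - 33*o - 35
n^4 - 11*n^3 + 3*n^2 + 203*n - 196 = (n - 7)^2*(n - 1)*(n + 4)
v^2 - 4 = (v - 2)*(v + 2)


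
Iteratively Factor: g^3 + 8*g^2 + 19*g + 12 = (g + 3)*(g^2 + 5*g + 4) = (g + 3)*(g + 4)*(g + 1)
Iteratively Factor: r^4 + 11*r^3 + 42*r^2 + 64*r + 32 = (r + 2)*(r^3 + 9*r^2 + 24*r + 16) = (r + 2)*(r + 4)*(r^2 + 5*r + 4) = (r + 2)*(r + 4)^2*(r + 1)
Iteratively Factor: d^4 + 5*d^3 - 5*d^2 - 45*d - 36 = (d - 3)*(d^3 + 8*d^2 + 19*d + 12) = (d - 3)*(d + 3)*(d^2 + 5*d + 4) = (d - 3)*(d + 3)*(d + 4)*(d + 1)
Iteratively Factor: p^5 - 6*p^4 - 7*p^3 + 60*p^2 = (p)*(p^4 - 6*p^3 - 7*p^2 + 60*p) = p^2*(p^3 - 6*p^2 - 7*p + 60) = p^2*(p - 4)*(p^2 - 2*p - 15) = p^2*(p - 4)*(p + 3)*(p - 5)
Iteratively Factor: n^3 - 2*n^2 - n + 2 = (n - 1)*(n^2 - n - 2) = (n - 2)*(n - 1)*(n + 1)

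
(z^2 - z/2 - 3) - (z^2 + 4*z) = -9*z/2 - 3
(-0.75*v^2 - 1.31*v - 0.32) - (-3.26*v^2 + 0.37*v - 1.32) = 2.51*v^2 - 1.68*v + 1.0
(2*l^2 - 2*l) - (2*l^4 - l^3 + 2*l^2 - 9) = -2*l^4 + l^3 - 2*l + 9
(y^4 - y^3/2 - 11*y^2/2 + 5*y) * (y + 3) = y^5 + 5*y^4/2 - 7*y^3 - 23*y^2/2 + 15*y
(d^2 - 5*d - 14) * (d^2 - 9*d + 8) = d^4 - 14*d^3 + 39*d^2 + 86*d - 112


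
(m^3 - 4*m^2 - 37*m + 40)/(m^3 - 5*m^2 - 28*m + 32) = (m + 5)/(m + 4)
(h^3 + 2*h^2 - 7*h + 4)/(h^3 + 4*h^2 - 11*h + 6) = (h + 4)/(h + 6)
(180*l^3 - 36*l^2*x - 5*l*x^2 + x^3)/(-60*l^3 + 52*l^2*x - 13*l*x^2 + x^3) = (6*l + x)/(-2*l + x)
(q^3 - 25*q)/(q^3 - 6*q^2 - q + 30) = q*(q + 5)/(q^2 - q - 6)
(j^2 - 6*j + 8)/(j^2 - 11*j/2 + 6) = 2*(j - 2)/(2*j - 3)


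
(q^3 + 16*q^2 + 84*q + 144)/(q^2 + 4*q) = q + 12 + 36/q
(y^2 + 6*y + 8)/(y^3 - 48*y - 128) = (y + 2)/(y^2 - 4*y - 32)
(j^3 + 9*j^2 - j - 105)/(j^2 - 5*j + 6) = (j^2 + 12*j + 35)/(j - 2)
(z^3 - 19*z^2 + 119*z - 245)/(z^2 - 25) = (z^2 - 14*z + 49)/(z + 5)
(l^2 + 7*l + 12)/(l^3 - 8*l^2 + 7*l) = (l^2 + 7*l + 12)/(l*(l^2 - 8*l + 7))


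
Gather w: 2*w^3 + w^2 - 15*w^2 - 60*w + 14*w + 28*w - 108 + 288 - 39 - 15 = 2*w^3 - 14*w^2 - 18*w + 126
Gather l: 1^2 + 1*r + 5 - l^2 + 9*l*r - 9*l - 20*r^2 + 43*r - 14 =-l^2 + l*(9*r - 9) - 20*r^2 + 44*r - 8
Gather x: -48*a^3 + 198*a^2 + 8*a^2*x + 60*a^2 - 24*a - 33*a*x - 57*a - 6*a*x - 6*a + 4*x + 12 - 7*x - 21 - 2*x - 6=-48*a^3 + 258*a^2 - 87*a + x*(8*a^2 - 39*a - 5) - 15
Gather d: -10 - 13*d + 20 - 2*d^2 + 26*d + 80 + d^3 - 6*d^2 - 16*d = d^3 - 8*d^2 - 3*d + 90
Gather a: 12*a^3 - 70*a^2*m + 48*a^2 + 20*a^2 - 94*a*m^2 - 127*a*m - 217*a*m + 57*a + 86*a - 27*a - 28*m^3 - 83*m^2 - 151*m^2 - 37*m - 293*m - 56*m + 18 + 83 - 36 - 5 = 12*a^3 + a^2*(68 - 70*m) + a*(-94*m^2 - 344*m + 116) - 28*m^3 - 234*m^2 - 386*m + 60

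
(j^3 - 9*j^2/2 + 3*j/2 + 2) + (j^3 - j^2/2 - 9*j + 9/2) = 2*j^3 - 5*j^2 - 15*j/2 + 13/2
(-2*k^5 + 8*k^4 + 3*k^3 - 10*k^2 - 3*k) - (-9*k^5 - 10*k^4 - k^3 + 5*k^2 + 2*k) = 7*k^5 + 18*k^4 + 4*k^3 - 15*k^2 - 5*k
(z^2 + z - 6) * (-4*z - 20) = -4*z^3 - 24*z^2 + 4*z + 120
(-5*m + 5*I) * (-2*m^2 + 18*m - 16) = 10*m^3 - 90*m^2 - 10*I*m^2 + 80*m + 90*I*m - 80*I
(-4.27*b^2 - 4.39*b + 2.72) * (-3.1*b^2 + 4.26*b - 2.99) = 13.237*b^4 - 4.5812*b^3 - 14.3661*b^2 + 24.7133*b - 8.1328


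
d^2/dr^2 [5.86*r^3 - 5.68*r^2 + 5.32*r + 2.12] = 35.16*r - 11.36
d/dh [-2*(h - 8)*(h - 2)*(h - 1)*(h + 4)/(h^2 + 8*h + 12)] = 2*(-2*h^5 - 17*h^4 + 64*h^3 + 484*h^2 + 304*h - 1568)/(h^4 + 16*h^3 + 88*h^2 + 192*h + 144)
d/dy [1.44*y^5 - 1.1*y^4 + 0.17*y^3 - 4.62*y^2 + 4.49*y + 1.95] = 7.2*y^4 - 4.4*y^3 + 0.51*y^2 - 9.24*y + 4.49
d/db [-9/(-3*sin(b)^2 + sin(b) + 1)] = 9*(1 - 6*sin(b))*cos(b)/(-3*sin(b)^2 + sin(b) + 1)^2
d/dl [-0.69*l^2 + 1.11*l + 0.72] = 1.11 - 1.38*l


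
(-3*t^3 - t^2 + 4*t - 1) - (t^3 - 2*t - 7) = -4*t^3 - t^2 + 6*t + 6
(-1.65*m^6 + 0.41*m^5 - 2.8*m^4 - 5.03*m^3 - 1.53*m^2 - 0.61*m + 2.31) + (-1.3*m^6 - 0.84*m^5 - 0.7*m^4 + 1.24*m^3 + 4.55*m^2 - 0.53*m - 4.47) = -2.95*m^6 - 0.43*m^5 - 3.5*m^4 - 3.79*m^3 + 3.02*m^2 - 1.14*m - 2.16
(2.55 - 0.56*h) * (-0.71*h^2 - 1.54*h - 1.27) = 0.3976*h^3 - 0.9481*h^2 - 3.2158*h - 3.2385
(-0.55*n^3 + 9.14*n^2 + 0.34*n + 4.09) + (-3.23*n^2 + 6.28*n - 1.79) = -0.55*n^3 + 5.91*n^2 + 6.62*n + 2.3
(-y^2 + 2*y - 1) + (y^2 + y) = 3*y - 1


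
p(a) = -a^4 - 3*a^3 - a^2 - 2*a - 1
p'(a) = -4*a^3 - 9*a^2 - 2*a - 2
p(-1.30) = 3.64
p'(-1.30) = -5.82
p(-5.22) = -333.57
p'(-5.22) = 332.15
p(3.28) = -239.92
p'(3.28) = -246.54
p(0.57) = -3.13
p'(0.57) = -6.80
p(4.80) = -896.26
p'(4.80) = -661.33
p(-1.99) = 6.98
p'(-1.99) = -2.14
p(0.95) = -7.19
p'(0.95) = -15.45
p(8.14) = -6091.93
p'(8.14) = -2772.03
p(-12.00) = -15673.00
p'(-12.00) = 5638.00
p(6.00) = -1993.00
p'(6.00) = -1202.00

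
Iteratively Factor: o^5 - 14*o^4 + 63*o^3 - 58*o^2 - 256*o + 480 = (o - 4)*(o^4 - 10*o^3 + 23*o^2 + 34*o - 120) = (o - 5)*(o - 4)*(o^3 - 5*o^2 - 2*o + 24) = (o - 5)*(o - 4)*(o - 3)*(o^2 - 2*o - 8) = (o - 5)*(o - 4)*(o - 3)*(o + 2)*(o - 4)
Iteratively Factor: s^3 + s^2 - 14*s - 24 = (s + 2)*(s^2 - s - 12) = (s + 2)*(s + 3)*(s - 4)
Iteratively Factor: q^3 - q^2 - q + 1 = (q - 1)*(q^2 - 1) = (q - 1)*(q + 1)*(q - 1)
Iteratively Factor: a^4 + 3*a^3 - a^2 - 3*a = (a)*(a^3 + 3*a^2 - a - 3) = a*(a + 3)*(a^2 - 1) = a*(a + 1)*(a + 3)*(a - 1)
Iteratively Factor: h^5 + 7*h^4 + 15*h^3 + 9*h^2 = (h)*(h^4 + 7*h^3 + 15*h^2 + 9*h) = h^2*(h^3 + 7*h^2 + 15*h + 9) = h^2*(h + 1)*(h^2 + 6*h + 9) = h^2*(h + 1)*(h + 3)*(h + 3)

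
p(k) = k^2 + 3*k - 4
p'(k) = 2*k + 3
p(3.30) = 16.79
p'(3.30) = 9.60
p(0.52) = -2.17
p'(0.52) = 4.04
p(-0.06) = -4.18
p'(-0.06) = 2.88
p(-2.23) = -5.72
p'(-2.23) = -1.46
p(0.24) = -3.22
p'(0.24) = 3.48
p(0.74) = -1.23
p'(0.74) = 4.48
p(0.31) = -2.97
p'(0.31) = 3.62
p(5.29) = 39.85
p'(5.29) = 13.58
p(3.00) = 14.00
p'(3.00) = 9.00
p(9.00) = 104.00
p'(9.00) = 21.00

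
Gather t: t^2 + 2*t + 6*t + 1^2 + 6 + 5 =t^2 + 8*t + 12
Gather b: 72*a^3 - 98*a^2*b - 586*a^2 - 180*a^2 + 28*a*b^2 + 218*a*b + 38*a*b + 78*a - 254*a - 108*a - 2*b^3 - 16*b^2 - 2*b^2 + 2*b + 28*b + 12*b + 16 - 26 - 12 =72*a^3 - 766*a^2 - 284*a - 2*b^3 + b^2*(28*a - 18) + b*(-98*a^2 + 256*a + 42) - 22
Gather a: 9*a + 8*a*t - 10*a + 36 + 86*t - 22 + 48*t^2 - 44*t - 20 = a*(8*t - 1) + 48*t^2 + 42*t - 6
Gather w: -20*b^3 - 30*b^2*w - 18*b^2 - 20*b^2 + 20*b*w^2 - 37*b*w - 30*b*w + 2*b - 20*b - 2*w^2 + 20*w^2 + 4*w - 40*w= -20*b^3 - 38*b^2 - 18*b + w^2*(20*b + 18) + w*(-30*b^2 - 67*b - 36)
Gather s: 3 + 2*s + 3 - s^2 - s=-s^2 + s + 6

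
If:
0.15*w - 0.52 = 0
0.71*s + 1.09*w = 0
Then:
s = -5.32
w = 3.47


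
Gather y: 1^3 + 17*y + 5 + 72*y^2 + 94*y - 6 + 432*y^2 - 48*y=504*y^2 + 63*y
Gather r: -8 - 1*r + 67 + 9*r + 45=8*r + 104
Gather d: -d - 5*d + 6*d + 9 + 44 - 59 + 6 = 0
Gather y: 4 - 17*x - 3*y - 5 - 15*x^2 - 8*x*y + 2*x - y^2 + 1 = -15*x^2 - 15*x - y^2 + y*(-8*x - 3)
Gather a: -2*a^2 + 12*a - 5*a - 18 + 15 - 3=-2*a^2 + 7*a - 6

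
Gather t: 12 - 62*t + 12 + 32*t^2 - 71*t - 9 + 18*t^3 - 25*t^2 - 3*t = 18*t^3 + 7*t^2 - 136*t + 15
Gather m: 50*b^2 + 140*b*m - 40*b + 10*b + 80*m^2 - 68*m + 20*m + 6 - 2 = 50*b^2 - 30*b + 80*m^2 + m*(140*b - 48) + 4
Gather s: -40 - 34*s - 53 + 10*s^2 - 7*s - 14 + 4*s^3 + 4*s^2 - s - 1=4*s^3 + 14*s^2 - 42*s - 108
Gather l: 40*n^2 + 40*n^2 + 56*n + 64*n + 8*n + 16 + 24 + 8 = 80*n^2 + 128*n + 48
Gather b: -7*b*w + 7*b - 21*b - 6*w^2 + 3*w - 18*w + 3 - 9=b*(-7*w - 14) - 6*w^2 - 15*w - 6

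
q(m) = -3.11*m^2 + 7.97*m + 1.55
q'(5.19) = -24.31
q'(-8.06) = 58.10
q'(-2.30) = 22.28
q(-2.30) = -33.23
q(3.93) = -15.16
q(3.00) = -2.53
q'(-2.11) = 21.09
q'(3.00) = -10.69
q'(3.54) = -14.05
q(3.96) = -15.66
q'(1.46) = -1.11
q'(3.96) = -16.66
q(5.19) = -40.86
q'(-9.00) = 63.95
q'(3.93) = -16.47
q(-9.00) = -322.09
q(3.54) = -9.21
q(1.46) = 6.56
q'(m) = 7.97 - 6.22*m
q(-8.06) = -264.72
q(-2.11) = -29.11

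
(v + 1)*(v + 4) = v^2 + 5*v + 4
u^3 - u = u*(u - 1)*(u + 1)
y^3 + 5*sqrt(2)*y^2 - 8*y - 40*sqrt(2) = (y - 2*sqrt(2))*(y + 2*sqrt(2))*(y + 5*sqrt(2))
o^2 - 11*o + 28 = (o - 7)*(o - 4)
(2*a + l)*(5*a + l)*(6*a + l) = 60*a^3 + 52*a^2*l + 13*a*l^2 + l^3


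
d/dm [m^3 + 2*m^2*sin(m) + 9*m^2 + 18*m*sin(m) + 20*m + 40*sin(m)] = 2*m^2*cos(m) + 3*m^2 + 4*m*sin(m) + 18*m*cos(m) + 18*m + 18*sin(m) + 40*cos(m) + 20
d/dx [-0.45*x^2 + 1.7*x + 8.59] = 1.7 - 0.9*x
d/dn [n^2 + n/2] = 2*n + 1/2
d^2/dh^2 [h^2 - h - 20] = 2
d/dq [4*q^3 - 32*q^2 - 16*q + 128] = 12*q^2 - 64*q - 16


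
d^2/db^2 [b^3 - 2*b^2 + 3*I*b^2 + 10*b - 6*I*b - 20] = 6*b - 4 + 6*I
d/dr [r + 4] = 1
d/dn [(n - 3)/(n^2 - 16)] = (n^2 - 2*n*(n - 3) - 16)/(n^2 - 16)^2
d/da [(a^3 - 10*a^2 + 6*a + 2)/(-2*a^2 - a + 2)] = 2*(-a^4 - a^3 + 14*a^2 - 16*a + 7)/(4*a^4 + 4*a^3 - 7*a^2 - 4*a + 4)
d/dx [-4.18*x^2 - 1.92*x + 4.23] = -8.36*x - 1.92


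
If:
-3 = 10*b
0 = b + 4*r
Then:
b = -3/10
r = 3/40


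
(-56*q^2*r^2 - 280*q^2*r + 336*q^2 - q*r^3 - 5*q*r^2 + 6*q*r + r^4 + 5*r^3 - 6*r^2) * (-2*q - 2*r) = 112*q^3*r^2 + 560*q^3*r - 672*q^3 + 114*q^2*r^3 + 570*q^2*r^2 - 684*q^2*r - 2*r^5 - 10*r^4 + 12*r^3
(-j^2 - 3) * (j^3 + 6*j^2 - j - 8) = -j^5 - 6*j^4 - 2*j^3 - 10*j^2 + 3*j + 24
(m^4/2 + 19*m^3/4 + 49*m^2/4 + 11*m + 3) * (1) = m^4/2 + 19*m^3/4 + 49*m^2/4 + 11*m + 3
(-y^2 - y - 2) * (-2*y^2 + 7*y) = 2*y^4 - 5*y^3 - 3*y^2 - 14*y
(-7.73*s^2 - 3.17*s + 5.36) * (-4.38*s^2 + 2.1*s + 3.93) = 33.8574*s^4 - 2.3484*s^3 - 60.5127*s^2 - 1.2021*s + 21.0648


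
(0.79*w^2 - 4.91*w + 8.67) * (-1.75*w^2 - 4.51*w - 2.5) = -1.3825*w^4 + 5.0296*w^3 + 4.9966*w^2 - 26.8267*w - 21.675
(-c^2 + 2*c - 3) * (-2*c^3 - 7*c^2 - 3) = 2*c^5 + 3*c^4 - 8*c^3 + 24*c^2 - 6*c + 9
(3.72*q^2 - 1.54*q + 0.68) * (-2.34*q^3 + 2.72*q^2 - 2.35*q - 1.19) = -8.7048*q^5 + 13.722*q^4 - 14.522*q^3 + 1.0418*q^2 + 0.2346*q - 0.8092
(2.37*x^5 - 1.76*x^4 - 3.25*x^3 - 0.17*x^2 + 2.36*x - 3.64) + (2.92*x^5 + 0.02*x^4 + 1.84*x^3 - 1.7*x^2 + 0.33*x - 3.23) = 5.29*x^5 - 1.74*x^4 - 1.41*x^3 - 1.87*x^2 + 2.69*x - 6.87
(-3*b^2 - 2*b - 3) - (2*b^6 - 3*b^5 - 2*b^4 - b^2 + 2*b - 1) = -2*b^6 + 3*b^5 + 2*b^4 - 2*b^2 - 4*b - 2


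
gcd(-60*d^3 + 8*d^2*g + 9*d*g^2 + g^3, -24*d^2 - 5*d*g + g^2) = 1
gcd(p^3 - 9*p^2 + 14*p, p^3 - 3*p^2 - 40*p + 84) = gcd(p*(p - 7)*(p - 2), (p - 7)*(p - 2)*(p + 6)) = p^2 - 9*p + 14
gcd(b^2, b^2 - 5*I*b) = b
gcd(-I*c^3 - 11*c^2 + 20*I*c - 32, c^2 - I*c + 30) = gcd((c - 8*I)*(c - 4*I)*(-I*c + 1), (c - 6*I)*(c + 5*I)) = 1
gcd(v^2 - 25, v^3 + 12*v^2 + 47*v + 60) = v + 5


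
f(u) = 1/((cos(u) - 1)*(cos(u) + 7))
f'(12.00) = -2.75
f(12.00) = -0.82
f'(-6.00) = 22.02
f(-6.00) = -3.15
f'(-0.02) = -62500.00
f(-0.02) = -625.04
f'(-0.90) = -0.68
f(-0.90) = -0.35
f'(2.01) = 0.05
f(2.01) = -0.11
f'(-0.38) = -9.11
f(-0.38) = -1.77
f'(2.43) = 0.02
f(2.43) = -0.09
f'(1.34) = 0.20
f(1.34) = -0.18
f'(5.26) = -0.46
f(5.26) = -0.28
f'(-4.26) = 0.05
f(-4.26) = -0.11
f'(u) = sin(u)/((cos(u) - 1)*(cos(u) + 7)^2) + sin(u)/((cos(u) - 1)^2*(cos(u) + 7)) = 2*(cos(u) + 3)*sin(u)/((cos(u) - 1)^2*(cos(u) + 7)^2)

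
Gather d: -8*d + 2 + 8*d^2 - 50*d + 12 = 8*d^2 - 58*d + 14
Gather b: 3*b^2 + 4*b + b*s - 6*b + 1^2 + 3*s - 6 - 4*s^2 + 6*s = 3*b^2 + b*(s - 2) - 4*s^2 + 9*s - 5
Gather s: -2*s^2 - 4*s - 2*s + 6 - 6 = -2*s^2 - 6*s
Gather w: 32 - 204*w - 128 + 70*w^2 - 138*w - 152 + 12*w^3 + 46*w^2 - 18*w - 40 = 12*w^3 + 116*w^2 - 360*w - 288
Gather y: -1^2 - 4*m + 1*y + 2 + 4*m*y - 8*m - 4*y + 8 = -12*m + y*(4*m - 3) + 9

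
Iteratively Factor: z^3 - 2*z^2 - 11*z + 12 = (z - 4)*(z^2 + 2*z - 3) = (z - 4)*(z - 1)*(z + 3)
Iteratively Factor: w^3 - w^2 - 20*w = (w)*(w^2 - w - 20) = w*(w - 5)*(w + 4)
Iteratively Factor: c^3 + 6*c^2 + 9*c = (c + 3)*(c^2 + 3*c) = (c + 3)^2*(c)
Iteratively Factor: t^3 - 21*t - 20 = (t - 5)*(t^2 + 5*t + 4) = (t - 5)*(t + 4)*(t + 1)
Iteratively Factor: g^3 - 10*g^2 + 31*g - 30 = (g - 2)*(g^2 - 8*g + 15) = (g - 5)*(g - 2)*(g - 3)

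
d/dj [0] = 0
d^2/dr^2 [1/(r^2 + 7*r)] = 2*(-r*(r + 7) + (2*r + 7)^2)/(r^3*(r + 7)^3)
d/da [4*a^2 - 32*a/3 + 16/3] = 8*a - 32/3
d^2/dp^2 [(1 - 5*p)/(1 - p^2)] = 2*(4*p^2*(5*p - 1) + (1 - 15*p)*(p^2 - 1))/(p^2 - 1)^3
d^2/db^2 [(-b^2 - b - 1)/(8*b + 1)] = -114/(512*b^3 + 192*b^2 + 24*b + 1)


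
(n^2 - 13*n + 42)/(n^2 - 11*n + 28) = (n - 6)/(n - 4)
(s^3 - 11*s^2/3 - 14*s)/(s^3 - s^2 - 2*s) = (-s^2 + 11*s/3 + 14)/(-s^2 + s + 2)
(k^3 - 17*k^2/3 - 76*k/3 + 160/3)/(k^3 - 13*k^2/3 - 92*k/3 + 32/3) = (3*k - 5)/(3*k - 1)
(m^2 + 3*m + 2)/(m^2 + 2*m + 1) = (m + 2)/(m + 1)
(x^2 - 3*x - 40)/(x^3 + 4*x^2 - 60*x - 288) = (x + 5)/(x^2 + 12*x + 36)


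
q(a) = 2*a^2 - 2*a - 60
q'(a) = 4*a - 2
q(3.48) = -42.74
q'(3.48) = 11.92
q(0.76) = -60.36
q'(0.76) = 1.04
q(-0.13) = -59.71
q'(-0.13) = -2.52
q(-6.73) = 44.05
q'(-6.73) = -28.92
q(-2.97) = -36.42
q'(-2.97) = -13.88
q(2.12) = -55.25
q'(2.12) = 6.48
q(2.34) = -53.73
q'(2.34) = 7.36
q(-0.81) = -57.07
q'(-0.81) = -5.24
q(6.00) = 0.00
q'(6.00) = 22.00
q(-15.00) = 420.00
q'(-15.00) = -62.00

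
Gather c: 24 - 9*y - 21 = 3 - 9*y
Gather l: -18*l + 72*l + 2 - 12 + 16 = 54*l + 6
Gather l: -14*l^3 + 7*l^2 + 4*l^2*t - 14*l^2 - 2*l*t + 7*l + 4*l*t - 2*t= -14*l^3 + l^2*(4*t - 7) + l*(2*t + 7) - 2*t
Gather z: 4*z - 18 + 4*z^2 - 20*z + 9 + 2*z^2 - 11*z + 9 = 6*z^2 - 27*z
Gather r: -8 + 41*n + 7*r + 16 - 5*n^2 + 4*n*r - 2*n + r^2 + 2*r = -5*n^2 + 39*n + r^2 + r*(4*n + 9) + 8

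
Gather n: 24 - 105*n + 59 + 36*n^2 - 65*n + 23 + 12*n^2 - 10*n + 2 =48*n^2 - 180*n + 108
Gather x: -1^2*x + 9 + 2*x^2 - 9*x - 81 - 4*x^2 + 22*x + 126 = -2*x^2 + 12*x + 54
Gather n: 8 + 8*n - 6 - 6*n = 2*n + 2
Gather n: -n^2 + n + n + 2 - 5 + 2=-n^2 + 2*n - 1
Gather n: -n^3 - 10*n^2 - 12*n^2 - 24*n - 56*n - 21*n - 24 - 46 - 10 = -n^3 - 22*n^2 - 101*n - 80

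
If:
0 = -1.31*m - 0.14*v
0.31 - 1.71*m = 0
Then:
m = 0.18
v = -1.70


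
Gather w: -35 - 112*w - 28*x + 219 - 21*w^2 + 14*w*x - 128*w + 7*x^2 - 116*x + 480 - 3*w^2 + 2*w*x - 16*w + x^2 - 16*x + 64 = -24*w^2 + w*(16*x - 256) + 8*x^2 - 160*x + 728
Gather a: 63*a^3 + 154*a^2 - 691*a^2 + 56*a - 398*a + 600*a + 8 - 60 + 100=63*a^3 - 537*a^2 + 258*a + 48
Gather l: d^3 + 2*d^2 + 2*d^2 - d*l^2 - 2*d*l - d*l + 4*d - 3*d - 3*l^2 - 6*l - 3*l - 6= d^3 + 4*d^2 + d + l^2*(-d - 3) + l*(-3*d - 9) - 6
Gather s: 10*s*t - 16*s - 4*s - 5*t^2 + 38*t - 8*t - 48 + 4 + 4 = s*(10*t - 20) - 5*t^2 + 30*t - 40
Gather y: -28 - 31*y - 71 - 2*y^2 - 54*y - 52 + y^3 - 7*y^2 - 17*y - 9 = y^3 - 9*y^2 - 102*y - 160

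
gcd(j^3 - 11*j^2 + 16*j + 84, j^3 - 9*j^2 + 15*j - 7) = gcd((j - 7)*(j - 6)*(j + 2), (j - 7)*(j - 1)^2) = j - 7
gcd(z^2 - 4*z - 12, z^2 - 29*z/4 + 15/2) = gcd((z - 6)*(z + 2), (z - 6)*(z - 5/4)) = z - 6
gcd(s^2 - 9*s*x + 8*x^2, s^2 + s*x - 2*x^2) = -s + x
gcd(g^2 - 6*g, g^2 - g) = g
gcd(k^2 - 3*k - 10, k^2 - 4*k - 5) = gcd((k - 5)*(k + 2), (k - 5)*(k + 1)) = k - 5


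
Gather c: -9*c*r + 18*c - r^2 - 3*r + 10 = c*(18 - 9*r) - r^2 - 3*r + 10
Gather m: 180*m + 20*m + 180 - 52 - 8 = 200*m + 120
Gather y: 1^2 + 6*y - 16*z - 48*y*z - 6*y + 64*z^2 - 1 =-48*y*z + 64*z^2 - 16*z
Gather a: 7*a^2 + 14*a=7*a^2 + 14*a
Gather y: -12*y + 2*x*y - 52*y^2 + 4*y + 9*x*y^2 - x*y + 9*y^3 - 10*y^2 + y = 9*y^3 + y^2*(9*x - 62) + y*(x - 7)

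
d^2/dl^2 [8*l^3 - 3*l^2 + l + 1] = 48*l - 6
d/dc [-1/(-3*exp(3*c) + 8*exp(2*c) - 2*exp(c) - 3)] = (-9*exp(2*c) + 16*exp(c) - 2)*exp(c)/(3*exp(3*c) - 8*exp(2*c) + 2*exp(c) + 3)^2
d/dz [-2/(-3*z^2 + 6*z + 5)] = 12*(1 - z)/(-3*z^2 + 6*z + 5)^2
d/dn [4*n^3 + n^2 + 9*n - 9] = 12*n^2 + 2*n + 9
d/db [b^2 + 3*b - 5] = 2*b + 3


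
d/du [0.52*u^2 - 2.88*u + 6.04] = 1.04*u - 2.88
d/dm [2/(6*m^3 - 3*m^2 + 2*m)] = 4*(-9*m^2 + 3*m - 1)/(m^2*(6*m^2 - 3*m + 2)^2)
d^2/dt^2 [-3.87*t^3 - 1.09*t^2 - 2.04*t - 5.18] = -23.22*t - 2.18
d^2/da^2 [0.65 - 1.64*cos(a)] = 1.64*cos(a)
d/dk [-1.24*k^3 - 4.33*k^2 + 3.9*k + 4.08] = -3.72*k^2 - 8.66*k + 3.9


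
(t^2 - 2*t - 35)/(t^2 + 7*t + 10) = (t - 7)/(t + 2)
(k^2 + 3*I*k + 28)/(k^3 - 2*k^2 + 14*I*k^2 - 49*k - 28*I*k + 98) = (k - 4*I)/(k^2 + k*(-2 + 7*I) - 14*I)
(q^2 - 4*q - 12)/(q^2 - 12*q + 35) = (q^2 - 4*q - 12)/(q^2 - 12*q + 35)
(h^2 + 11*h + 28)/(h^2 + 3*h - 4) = (h + 7)/(h - 1)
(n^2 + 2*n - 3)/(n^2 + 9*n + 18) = (n - 1)/(n + 6)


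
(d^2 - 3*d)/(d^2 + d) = (d - 3)/(d + 1)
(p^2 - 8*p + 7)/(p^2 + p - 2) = (p - 7)/(p + 2)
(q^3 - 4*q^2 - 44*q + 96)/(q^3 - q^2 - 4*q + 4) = (q^2 - 2*q - 48)/(q^2 + q - 2)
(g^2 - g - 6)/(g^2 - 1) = (g^2 - g - 6)/(g^2 - 1)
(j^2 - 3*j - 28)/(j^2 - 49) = (j + 4)/(j + 7)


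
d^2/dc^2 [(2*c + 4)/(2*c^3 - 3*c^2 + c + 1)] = 4*((c + 2)*(6*c^2 - 6*c + 1)^2 + (-6*c^2 + 6*c - 3*(c + 2)*(2*c - 1) - 1)*(2*c^3 - 3*c^2 + c + 1))/(2*c^3 - 3*c^2 + c + 1)^3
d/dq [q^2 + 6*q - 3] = 2*q + 6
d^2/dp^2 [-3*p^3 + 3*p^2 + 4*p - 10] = 6 - 18*p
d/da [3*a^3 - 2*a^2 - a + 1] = 9*a^2 - 4*a - 1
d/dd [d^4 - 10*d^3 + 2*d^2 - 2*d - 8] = 4*d^3 - 30*d^2 + 4*d - 2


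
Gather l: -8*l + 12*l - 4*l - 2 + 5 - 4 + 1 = 0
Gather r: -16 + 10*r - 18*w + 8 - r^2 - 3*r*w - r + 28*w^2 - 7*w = -r^2 + r*(9 - 3*w) + 28*w^2 - 25*w - 8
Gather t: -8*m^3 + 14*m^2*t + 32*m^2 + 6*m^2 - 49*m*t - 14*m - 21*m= -8*m^3 + 38*m^2 - 35*m + t*(14*m^2 - 49*m)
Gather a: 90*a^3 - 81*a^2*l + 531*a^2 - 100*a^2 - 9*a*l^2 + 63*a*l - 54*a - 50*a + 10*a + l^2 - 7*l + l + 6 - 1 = 90*a^3 + a^2*(431 - 81*l) + a*(-9*l^2 + 63*l - 94) + l^2 - 6*l + 5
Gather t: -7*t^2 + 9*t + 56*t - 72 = -7*t^2 + 65*t - 72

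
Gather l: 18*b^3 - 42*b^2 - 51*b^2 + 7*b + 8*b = 18*b^3 - 93*b^2 + 15*b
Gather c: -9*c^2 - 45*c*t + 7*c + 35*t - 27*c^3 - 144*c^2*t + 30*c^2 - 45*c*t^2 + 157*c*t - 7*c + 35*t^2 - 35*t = -27*c^3 + c^2*(21 - 144*t) + c*(-45*t^2 + 112*t) + 35*t^2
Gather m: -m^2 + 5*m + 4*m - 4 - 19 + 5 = -m^2 + 9*m - 18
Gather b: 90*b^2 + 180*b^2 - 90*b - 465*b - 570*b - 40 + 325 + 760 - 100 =270*b^2 - 1125*b + 945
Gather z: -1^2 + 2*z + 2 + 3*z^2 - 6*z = 3*z^2 - 4*z + 1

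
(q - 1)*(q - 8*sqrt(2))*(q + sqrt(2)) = q^3 - 7*sqrt(2)*q^2 - q^2 - 16*q + 7*sqrt(2)*q + 16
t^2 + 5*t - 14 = (t - 2)*(t + 7)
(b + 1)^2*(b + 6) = b^3 + 8*b^2 + 13*b + 6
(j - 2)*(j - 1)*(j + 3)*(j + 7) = j^4 + 7*j^3 - 7*j^2 - 43*j + 42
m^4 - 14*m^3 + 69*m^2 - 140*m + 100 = (m - 5)^2*(m - 2)^2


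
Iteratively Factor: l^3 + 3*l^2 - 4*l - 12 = (l - 2)*(l^2 + 5*l + 6) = (l - 2)*(l + 3)*(l + 2)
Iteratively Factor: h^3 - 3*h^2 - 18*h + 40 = (h - 5)*(h^2 + 2*h - 8) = (h - 5)*(h - 2)*(h + 4)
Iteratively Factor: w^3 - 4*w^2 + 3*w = (w - 3)*(w^2 - w) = w*(w - 3)*(w - 1)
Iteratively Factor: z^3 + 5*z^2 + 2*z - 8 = (z + 4)*(z^2 + z - 2) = (z - 1)*(z + 4)*(z + 2)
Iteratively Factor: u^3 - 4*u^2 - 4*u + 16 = (u + 2)*(u^2 - 6*u + 8) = (u - 2)*(u + 2)*(u - 4)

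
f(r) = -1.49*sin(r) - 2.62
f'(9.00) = 1.36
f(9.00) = -3.23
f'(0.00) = -1.49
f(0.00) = -2.62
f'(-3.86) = 1.12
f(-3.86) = -3.60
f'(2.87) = 1.44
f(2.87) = -3.02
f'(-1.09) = -0.69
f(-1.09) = -1.30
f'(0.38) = -1.38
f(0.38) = -3.17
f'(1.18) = -0.57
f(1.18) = -4.00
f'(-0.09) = -1.48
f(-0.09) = -2.49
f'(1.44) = -0.19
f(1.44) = -4.10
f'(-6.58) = -1.42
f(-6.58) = -2.18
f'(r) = -1.49*cos(r)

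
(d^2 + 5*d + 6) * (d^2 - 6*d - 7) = d^4 - d^3 - 31*d^2 - 71*d - 42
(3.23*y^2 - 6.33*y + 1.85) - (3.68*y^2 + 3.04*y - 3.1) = -0.45*y^2 - 9.37*y + 4.95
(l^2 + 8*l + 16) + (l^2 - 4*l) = 2*l^2 + 4*l + 16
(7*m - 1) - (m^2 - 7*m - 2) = -m^2 + 14*m + 1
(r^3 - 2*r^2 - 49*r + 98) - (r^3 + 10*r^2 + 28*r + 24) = -12*r^2 - 77*r + 74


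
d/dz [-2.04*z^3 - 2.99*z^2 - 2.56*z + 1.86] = -6.12*z^2 - 5.98*z - 2.56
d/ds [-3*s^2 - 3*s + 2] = -6*s - 3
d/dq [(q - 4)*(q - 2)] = 2*q - 6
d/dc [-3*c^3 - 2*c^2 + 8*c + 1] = -9*c^2 - 4*c + 8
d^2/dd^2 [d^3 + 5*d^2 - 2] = 6*d + 10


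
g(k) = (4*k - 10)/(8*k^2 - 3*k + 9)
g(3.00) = 0.03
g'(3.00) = 0.04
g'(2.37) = 0.09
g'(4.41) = 0.00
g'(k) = (3 - 16*k)*(4*k - 10)/(8*k^2 - 3*k + 9)^2 + 4/(8*k^2 - 3*k + 9)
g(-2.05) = -0.37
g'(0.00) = 0.07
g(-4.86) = -0.14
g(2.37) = -0.01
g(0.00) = -1.11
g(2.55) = 0.00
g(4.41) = 0.05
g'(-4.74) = -0.04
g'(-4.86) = -0.03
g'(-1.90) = -0.22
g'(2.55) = 0.07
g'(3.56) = 0.02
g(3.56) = 0.04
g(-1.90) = -0.40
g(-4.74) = -0.14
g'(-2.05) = -0.19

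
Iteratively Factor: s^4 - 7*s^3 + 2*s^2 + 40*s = (s - 4)*(s^3 - 3*s^2 - 10*s) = (s - 5)*(s - 4)*(s^2 + 2*s) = (s - 5)*(s - 4)*(s + 2)*(s)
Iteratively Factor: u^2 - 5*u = (u)*(u - 5)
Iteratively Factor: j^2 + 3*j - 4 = (j + 4)*(j - 1)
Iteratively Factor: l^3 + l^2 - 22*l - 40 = (l + 2)*(l^2 - l - 20) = (l + 2)*(l + 4)*(l - 5)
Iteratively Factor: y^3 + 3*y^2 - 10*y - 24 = (y + 2)*(y^2 + y - 12) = (y + 2)*(y + 4)*(y - 3)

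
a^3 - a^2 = a^2*(a - 1)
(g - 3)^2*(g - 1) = g^3 - 7*g^2 + 15*g - 9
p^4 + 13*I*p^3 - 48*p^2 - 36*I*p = p*(p + I)*(p + 6*I)^2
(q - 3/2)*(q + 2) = q^2 + q/2 - 3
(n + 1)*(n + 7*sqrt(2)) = n^2 + n + 7*sqrt(2)*n + 7*sqrt(2)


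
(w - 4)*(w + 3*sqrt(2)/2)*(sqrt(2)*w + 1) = sqrt(2)*w^3 - 4*sqrt(2)*w^2 + 4*w^2 - 16*w + 3*sqrt(2)*w/2 - 6*sqrt(2)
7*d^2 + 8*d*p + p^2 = (d + p)*(7*d + p)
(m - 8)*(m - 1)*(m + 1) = m^3 - 8*m^2 - m + 8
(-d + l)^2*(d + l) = d^3 - d^2*l - d*l^2 + l^3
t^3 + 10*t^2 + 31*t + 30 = (t + 2)*(t + 3)*(t + 5)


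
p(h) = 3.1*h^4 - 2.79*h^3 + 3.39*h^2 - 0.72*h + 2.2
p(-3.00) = 361.30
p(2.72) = 138.86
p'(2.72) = 205.33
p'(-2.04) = -154.66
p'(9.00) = 8421.93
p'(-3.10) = -471.58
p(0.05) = 2.17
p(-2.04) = 95.15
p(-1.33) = 25.42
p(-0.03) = 2.22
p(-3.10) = 406.42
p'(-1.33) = -53.72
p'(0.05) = -0.40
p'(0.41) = 1.51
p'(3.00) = 279.09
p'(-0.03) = -0.93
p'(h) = 12.4*h^3 - 8.37*h^2 + 6.78*h - 0.72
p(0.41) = 2.37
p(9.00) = 18575.50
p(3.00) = 206.32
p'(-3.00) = -431.19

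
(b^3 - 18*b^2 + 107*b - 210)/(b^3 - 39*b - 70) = (b^2 - 11*b + 30)/(b^2 + 7*b + 10)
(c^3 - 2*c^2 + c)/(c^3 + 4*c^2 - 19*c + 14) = c*(c - 1)/(c^2 + 5*c - 14)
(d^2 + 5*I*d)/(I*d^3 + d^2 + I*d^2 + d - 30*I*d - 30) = d*(-I*d + 5)/(d^3 + d^2*(1 - I) - d*(30 + I) + 30*I)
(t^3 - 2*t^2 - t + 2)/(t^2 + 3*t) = (t^3 - 2*t^2 - t + 2)/(t*(t + 3))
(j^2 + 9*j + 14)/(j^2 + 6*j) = (j^2 + 9*j + 14)/(j*(j + 6))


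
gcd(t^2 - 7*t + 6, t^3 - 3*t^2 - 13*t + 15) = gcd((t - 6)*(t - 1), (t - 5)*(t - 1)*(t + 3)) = t - 1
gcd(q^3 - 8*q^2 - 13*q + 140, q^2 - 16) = q + 4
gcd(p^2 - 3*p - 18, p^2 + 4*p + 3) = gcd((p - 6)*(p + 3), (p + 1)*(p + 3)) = p + 3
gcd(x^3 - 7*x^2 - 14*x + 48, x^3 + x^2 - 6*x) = x^2 + x - 6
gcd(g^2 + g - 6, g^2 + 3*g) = g + 3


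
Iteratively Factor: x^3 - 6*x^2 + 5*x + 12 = (x + 1)*(x^2 - 7*x + 12) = (x - 3)*(x + 1)*(x - 4)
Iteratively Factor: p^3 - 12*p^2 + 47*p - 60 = (p - 4)*(p^2 - 8*p + 15) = (p - 4)*(p - 3)*(p - 5)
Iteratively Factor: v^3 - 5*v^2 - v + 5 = (v - 1)*(v^2 - 4*v - 5) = (v - 1)*(v + 1)*(v - 5)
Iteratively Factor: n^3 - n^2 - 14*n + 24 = (n - 3)*(n^2 + 2*n - 8) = (n - 3)*(n + 4)*(n - 2)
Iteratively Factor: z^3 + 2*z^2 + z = (z + 1)*(z^2 + z) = (z + 1)^2*(z)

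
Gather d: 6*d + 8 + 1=6*d + 9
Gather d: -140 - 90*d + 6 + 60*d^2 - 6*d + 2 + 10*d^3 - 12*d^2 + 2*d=10*d^3 + 48*d^2 - 94*d - 132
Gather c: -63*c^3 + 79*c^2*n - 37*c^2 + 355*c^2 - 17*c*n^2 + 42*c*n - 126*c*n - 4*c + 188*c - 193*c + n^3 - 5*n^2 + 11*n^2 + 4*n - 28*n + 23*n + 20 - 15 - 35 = -63*c^3 + c^2*(79*n + 318) + c*(-17*n^2 - 84*n - 9) + n^3 + 6*n^2 - n - 30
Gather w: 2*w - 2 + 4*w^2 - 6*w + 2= 4*w^2 - 4*w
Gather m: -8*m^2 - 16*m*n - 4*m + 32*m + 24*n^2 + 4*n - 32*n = -8*m^2 + m*(28 - 16*n) + 24*n^2 - 28*n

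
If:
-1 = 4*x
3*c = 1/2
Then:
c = 1/6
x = -1/4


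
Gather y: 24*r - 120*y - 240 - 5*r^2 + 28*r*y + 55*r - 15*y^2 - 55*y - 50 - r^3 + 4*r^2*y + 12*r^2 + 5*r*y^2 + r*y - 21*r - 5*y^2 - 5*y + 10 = -r^3 + 7*r^2 + 58*r + y^2*(5*r - 20) + y*(4*r^2 + 29*r - 180) - 280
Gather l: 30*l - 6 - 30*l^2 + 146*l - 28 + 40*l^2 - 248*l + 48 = 10*l^2 - 72*l + 14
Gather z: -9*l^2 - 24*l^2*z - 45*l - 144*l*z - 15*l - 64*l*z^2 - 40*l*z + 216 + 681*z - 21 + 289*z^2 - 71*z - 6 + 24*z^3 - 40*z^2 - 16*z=-9*l^2 - 60*l + 24*z^3 + z^2*(249 - 64*l) + z*(-24*l^2 - 184*l + 594) + 189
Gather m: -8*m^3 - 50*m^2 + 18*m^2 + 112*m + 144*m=-8*m^3 - 32*m^2 + 256*m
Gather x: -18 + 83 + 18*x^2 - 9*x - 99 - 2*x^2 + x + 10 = 16*x^2 - 8*x - 24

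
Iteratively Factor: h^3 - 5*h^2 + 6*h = (h - 3)*(h^2 - 2*h) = (h - 3)*(h - 2)*(h)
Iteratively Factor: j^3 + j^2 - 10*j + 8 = (j + 4)*(j^2 - 3*j + 2) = (j - 1)*(j + 4)*(j - 2)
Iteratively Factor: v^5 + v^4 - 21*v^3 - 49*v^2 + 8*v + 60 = (v + 3)*(v^4 - 2*v^3 - 15*v^2 - 4*v + 20) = (v - 5)*(v + 3)*(v^3 + 3*v^2 - 4) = (v - 5)*(v - 1)*(v + 3)*(v^2 + 4*v + 4) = (v - 5)*(v - 1)*(v + 2)*(v + 3)*(v + 2)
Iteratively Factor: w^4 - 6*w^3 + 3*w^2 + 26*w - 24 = (w - 1)*(w^3 - 5*w^2 - 2*w + 24) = (w - 1)*(w + 2)*(w^2 - 7*w + 12) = (w - 3)*(w - 1)*(w + 2)*(w - 4)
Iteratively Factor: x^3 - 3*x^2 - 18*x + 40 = (x - 2)*(x^2 - x - 20) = (x - 2)*(x + 4)*(x - 5)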